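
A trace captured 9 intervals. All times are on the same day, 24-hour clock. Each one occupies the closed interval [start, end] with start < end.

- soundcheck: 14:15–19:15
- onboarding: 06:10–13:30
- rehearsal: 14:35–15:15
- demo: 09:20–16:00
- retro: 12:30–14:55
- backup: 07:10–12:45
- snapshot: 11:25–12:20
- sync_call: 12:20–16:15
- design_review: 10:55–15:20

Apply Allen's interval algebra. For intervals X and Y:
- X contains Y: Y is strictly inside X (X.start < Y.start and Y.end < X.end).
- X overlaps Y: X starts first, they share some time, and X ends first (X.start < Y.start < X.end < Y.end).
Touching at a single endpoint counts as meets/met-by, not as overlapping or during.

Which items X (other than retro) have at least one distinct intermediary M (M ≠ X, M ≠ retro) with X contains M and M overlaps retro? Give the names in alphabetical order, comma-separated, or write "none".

onboarding

Target retro = [12:30, 14:55].
Intermediaries M with M overlaps retro: backup, onboarding.
Via backup — items with X contains backup: onboarding.
Via onboarding — items with X contains onboarding: none.
Union: onboarding.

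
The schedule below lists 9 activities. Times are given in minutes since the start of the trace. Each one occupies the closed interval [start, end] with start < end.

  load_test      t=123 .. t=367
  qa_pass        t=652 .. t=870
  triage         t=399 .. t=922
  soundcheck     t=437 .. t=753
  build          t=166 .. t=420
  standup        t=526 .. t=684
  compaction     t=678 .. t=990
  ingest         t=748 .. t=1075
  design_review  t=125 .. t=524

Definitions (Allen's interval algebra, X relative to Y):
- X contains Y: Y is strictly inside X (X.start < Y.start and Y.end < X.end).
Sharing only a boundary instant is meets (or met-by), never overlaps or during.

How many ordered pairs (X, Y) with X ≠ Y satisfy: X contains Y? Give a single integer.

Checking all 72 ordered pairs for relation 'contains'; matching pairs in alphabetical order:
(design_review, build): design_review contains build ✓
(soundcheck, standup): soundcheck contains standup ✓
(triage, qa_pass): triage contains qa_pass ✓
(triage, soundcheck): triage contains soundcheck ✓
(triage, standup): triage contains standup ✓
Count: 5.

5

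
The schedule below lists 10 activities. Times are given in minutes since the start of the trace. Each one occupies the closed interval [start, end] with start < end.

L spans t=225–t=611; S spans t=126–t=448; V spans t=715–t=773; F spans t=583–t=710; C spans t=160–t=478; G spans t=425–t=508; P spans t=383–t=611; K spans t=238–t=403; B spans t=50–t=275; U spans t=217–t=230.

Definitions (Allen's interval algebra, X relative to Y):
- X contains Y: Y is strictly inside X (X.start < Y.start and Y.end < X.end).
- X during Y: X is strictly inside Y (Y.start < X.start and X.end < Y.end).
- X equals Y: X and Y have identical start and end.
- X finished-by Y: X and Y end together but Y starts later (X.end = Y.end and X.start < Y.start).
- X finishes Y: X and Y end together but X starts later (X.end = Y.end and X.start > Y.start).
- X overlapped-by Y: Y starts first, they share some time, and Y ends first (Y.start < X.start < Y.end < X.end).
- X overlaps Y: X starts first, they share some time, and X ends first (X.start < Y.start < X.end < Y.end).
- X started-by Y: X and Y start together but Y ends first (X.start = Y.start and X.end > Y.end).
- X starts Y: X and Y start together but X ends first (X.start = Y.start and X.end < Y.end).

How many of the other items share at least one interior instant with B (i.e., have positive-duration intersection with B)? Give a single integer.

Target B = [t=50, t=275].
C [t=160, t=478] → overlapped-by → counts.
F [t=583, t=710] → after → no.
G [t=425, t=508] → after → no.
K [t=238, t=403] → overlapped-by → counts.
L [t=225, t=611] → overlapped-by → counts.
P [t=383, t=611] → after → no.
S [t=126, t=448] → overlapped-by → counts.
U [t=217, t=230] → during → counts.
V [t=715, t=773] → after → no.
Total: 5.

5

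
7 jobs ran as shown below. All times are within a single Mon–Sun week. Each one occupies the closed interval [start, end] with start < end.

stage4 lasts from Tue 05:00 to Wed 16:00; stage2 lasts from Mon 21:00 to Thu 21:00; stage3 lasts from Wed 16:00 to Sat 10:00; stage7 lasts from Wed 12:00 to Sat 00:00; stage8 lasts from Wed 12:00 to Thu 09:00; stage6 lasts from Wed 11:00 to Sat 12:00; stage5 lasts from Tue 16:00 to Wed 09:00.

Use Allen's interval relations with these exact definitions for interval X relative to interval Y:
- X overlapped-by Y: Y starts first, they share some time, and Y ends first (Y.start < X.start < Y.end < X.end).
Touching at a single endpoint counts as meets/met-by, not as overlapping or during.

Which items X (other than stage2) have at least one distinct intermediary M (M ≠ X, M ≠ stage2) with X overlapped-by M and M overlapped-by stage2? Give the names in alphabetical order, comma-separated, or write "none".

Target stage2 = [Mon 21:00, Thu 21:00].
Intermediaries M with M overlapped-by stage2: stage3, stage6, stage7.
Via stage3 — items with X overlapped-by stage3: none.
Via stage6 — items with X overlapped-by stage6: none.
Via stage7 — items with X overlapped-by stage7: stage3.
Union: stage3.

stage3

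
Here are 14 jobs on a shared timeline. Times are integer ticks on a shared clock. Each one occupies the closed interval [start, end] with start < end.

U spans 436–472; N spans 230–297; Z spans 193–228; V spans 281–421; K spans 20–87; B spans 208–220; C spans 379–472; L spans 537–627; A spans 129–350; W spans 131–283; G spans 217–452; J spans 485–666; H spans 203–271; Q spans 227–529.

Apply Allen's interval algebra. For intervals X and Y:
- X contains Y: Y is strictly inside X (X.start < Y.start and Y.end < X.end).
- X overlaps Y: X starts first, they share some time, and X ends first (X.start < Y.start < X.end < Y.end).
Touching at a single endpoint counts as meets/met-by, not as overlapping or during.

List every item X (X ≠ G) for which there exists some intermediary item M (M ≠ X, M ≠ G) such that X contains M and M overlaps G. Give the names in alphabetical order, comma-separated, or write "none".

Target G = [217, 452].
Intermediaries M with M overlaps G: A, B, H, W, Z.
Via A — items with X contains A: none.
Via B — items with X contains B: A, H, W, Z.
Via H — items with X contains H: A, W.
Via W — items with X contains W: A.
Via Z — items with X contains Z: A, W.
Union: A, H, W, Z.

A, H, W, Z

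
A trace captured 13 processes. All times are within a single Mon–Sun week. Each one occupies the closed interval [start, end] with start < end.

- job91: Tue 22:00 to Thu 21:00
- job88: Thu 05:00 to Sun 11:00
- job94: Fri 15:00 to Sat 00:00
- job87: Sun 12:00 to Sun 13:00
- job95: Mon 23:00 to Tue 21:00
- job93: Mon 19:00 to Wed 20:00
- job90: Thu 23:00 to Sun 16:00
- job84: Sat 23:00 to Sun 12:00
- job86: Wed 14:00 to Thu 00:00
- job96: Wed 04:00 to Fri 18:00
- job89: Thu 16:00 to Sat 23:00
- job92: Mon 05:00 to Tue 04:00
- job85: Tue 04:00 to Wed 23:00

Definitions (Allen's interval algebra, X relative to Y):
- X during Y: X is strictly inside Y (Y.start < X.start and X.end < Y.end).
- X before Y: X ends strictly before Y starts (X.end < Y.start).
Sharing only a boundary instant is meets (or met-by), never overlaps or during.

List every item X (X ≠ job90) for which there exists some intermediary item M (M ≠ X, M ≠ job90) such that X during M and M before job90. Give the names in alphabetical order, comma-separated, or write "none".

Target job90 = [Thu 23:00, Sun 16:00].
Intermediaries M with M before job90: job85, job86, job91, job92, job93, job95.
Via job85 — items with X during job85: none.
Via job86 — items with X during job86: none.
Via job91 — items with X during job91: job86.
Via job92 — items with X during job92: none.
Via job93 — items with X during job93: job95.
Via job95 — items with X during job95: none.
Union: job86, job95.

job86, job95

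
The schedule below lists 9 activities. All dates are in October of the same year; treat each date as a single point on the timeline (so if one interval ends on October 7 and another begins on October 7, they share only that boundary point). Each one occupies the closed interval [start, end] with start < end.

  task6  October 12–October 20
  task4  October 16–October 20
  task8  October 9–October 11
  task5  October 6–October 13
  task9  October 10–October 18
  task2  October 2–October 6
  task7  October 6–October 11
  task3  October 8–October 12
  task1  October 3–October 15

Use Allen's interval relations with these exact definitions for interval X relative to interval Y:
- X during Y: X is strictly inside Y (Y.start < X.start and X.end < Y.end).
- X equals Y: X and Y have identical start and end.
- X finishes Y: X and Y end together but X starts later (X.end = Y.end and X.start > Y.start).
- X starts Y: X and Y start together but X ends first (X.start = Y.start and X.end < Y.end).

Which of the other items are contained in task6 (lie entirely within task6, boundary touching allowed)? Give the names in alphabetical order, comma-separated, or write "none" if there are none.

task4

Target task6 = [October 12, October 20].
task1 [October 3, October 15] → overlaps → no.
task2 [October 2, October 6] → before → no.
task3 [October 8, October 12] → meets → no.
task4 [October 16, October 20] → finishes → yes.
task5 [October 6, October 13] → overlaps → no.
task7 [October 6, October 11] → before → no.
task8 [October 9, October 11] → before → no.
task9 [October 10, October 18] → overlaps → no.
Result: task4.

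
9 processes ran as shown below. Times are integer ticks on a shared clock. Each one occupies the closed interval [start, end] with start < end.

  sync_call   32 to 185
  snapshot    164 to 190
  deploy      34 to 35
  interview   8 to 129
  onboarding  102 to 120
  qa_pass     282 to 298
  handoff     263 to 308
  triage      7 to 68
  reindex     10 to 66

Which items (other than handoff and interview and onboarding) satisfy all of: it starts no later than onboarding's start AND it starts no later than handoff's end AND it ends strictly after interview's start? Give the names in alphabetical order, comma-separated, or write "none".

deploy, reindex, sync_call, triage

Conditions: its start is no later than onboarding's start (X.start <= 102) AND its start is no later than handoff's end (X.start <= 308) AND its end is strictly after interview's start (X.end > 8).
deploy: start 34 <= 102? ✓; start 34 <= 308? ✓; end 35 > 8? ✓ → yes.
qa_pass: start 282 <= 102? ✗; start 282 <= 308? ✓; end 298 > 8? ✓ → no.
reindex: start 10 <= 102? ✓; start 10 <= 308? ✓; end 66 > 8? ✓ → yes.
snapshot: start 164 <= 102? ✗; start 164 <= 308? ✓; end 190 > 8? ✓ → no.
sync_call: start 32 <= 102? ✓; start 32 <= 308? ✓; end 185 > 8? ✓ → yes.
triage: start 7 <= 102? ✓; start 7 <= 308? ✓; end 68 > 8? ✓ → yes.
Result: deploy, reindex, sync_call, triage.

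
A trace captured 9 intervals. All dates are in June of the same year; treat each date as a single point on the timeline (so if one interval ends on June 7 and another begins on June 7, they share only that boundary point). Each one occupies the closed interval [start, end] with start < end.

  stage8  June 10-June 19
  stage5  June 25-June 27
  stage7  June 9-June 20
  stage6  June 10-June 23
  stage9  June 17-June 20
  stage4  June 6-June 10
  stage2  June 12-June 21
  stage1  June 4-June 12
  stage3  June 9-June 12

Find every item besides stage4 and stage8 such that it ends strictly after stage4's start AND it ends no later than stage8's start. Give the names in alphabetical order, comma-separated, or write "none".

none

Conditions: its end is strictly after stage4's start (X.end > June 6) AND its end is no later than stage8's start (X.end <= June 10).
stage1: end June 12 > June 6? ✓; end June 12 <= June 10? ✗ → no.
stage2: end June 21 > June 6? ✓; end June 21 <= June 10? ✗ → no.
stage3: end June 12 > June 6? ✓; end June 12 <= June 10? ✗ → no.
stage5: end June 27 > June 6? ✓; end June 27 <= June 10? ✗ → no.
stage6: end June 23 > June 6? ✓; end June 23 <= June 10? ✗ → no.
stage7: end June 20 > June 6? ✓; end June 20 <= June 10? ✗ → no.
stage9: end June 20 > June 6? ✓; end June 20 <= June 10? ✗ → no.
Result: none.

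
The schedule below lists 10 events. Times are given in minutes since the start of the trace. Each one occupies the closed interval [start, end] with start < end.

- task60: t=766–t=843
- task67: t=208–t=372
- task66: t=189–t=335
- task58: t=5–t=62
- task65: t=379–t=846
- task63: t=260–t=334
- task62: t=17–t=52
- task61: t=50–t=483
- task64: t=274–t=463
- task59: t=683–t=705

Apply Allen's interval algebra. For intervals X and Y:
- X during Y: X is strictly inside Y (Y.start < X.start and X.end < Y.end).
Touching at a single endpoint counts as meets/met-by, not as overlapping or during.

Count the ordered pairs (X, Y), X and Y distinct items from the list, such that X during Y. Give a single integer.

9

Checking all 90 ordered pairs for relation 'during'; matching pairs in alphabetical order:
(task59, task65): task59 during task65 ✓
(task60, task65): task60 during task65 ✓
(task62, task58): task62 during task58 ✓
(task63, task61): task63 during task61 ✓
(task63, task66): task63 during task66 ✓
(task63, task67): task63 during task67 ✓
(task64, task61): task64 during task61 ✓
(task66, task61): task66 during task61 ✓
(task67, task61): task67 during task61 ✓
Count: 9.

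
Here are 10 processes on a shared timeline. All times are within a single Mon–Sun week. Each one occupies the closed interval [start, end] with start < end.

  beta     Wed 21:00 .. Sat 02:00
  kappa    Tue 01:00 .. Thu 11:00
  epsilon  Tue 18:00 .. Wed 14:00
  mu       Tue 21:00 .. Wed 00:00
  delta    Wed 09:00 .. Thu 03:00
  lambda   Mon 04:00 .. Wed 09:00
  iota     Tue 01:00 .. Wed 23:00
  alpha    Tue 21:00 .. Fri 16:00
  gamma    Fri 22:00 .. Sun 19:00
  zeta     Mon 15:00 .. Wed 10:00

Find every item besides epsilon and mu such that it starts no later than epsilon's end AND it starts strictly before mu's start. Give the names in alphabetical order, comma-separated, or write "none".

iota, kappa, lambda, zeta

Conditions: its start is no later than epsilon's end (X.start <= Wed 14:00) AND its start is strictly before mu's start (X.start < Tue 21:00).
alpha: start Tue 21:00 <= Wed 14:00? ✓; start Tue 21:00 < Tue 21:00? ✗ → no.
beta: start Wed 21:00 <= Wed 14:00? ✗; start Wed 21:00 < Tue 21:00? ✗ → no.
delta: start Wed 09:00 <= Wed 14:00? ✓; start Wed 09:00 < Tue 21:00? ✗ → no.
gamma: start Fri 22:00 <= Wed 14:00? ✗; start Fri 22:00 < Tue 21:00? ✗ → no.
iota: start Tue 01:00 <= Wed 14:00? ✓; start Tue 01:00 < Tue 21:00? ✓ → yes.
kappa: start Tue 01:00 <= Wed 14:00? ✓; start Tue 01:00 < Tue 21:00? ✓ → yes.
lambda: start Mon 04:00 <= Wed 14:00? ✓; start Mon 04:00 < Tue 21:00? ✓ → yes.
zeta: start Mon 15:00 <= Wed 14:00? ✓; start Mon 15:00 < Tue 21:00? ✓ → yes.
Result: iota, kappa, lambda, zeta.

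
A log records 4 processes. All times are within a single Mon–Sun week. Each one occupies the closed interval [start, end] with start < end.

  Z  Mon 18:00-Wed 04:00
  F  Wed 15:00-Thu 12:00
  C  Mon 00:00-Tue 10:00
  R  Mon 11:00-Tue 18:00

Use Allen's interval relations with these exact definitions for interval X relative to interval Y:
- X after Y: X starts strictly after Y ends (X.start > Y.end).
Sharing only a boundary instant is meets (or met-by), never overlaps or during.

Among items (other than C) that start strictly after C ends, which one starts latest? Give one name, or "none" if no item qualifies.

Target C = [Mon 00:00, Tue 10:00].
F [Wed 15:00, Thu 12:00] → after → candidate.
R [Mon 11:00, Tue 18:00] → overlapped-by → excluded.
Z [Mon 18:00, Wed 04:00] → overlapped-by → excluded.
Among candidates, latest start is Wed 15:00 → F.

F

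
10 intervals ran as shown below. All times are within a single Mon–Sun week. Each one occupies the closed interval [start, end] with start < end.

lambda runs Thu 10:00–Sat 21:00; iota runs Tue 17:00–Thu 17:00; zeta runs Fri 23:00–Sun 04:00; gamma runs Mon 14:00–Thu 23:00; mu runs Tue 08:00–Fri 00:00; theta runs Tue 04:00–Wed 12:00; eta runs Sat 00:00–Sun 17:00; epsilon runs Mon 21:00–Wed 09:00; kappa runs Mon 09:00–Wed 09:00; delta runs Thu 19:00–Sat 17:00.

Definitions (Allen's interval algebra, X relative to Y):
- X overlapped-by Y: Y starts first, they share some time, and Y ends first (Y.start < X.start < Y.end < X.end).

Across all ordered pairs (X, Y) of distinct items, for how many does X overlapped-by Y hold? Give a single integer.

20

Checking all 90 ordered pairs for relation 'overlapped-by'; matching pairs in alphabetical order:
(delta, gamma): delta overlapped-by gamma ✓
(delta, mu): delta overlapped-by mu ✓
(eta, delta): eta overlapped-by delta ✓
(eta, lambda): eta overlapped-by lambda ✓
(eta, zeta): eta overlapped-by zeta ✓
(gamma, kappa): gamma overlapped-by kappa ✓
(iota, epsilon): iota overlapped-by epsilon ✓
(iota, kappa): iota overlapped-by kappa ✓
(iota, theta): iota overlapped-by theta ✓
(lambda, gamma): lambda overlapped-by gamma ✓
(lambda, iota): lambda overlapped-by iota ✓
(lambda, mu): lambda overlapped-by mu ✓
(mu, epsilon): mu overlapped-by epsilon ✓
(mu, gamma): mu overlapped-by gamma ✓
(mu, kappa): mu overlapped-by kappa ✓
(mu, theta): mu overlapped-by theta ✓
(theta, epsilon): theta overlapped-by epsilon ✓
(theta, kappa): theta overlapped-by kappa ✓
(zeta, delta): zeta overlapped-by delta ✓
(zeta, lambda): zeta overlapped-by lambda ✓
Count: 20.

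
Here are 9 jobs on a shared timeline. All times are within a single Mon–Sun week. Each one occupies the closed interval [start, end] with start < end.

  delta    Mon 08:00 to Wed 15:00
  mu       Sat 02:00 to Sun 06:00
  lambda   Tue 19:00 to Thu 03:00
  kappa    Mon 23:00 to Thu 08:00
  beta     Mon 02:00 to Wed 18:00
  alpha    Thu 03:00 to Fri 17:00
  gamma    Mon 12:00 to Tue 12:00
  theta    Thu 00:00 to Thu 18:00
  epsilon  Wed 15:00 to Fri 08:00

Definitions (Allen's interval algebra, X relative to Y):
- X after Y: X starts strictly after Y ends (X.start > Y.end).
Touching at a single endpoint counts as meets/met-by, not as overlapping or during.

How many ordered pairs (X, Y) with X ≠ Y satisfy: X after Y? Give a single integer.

16

Checking all 72 ordered pairs for relation 'after'; matching pairs in alphabetical order:
(alpha, beta): alpha after beta ✓
(alpha, delta): alpha after delta ✓
(alpha, gamma): alpha after gamma ✓
(epsilon, gamma): epsilon after gamma ✓
(lambda, gamma): lambda after gamma ✓
(mu, alpha): mu after alpha ✓
(mu, beta): mu after beta ✓
(mu, delta): mu after delta ✓
(mu, epsilon): mu after epsilon ✓
(mu, gamma): mu after gamma ✓
(mu, kappa): mu after kappa ✓
(mu, lambda): mu after lambda ✓
(mu, theta): mu after theta ✓
(theta, beta): theta after beta ✓
(theta, delta): theta after delta ✓
(theta, gamma): theta after gamma ✓
Count: 16.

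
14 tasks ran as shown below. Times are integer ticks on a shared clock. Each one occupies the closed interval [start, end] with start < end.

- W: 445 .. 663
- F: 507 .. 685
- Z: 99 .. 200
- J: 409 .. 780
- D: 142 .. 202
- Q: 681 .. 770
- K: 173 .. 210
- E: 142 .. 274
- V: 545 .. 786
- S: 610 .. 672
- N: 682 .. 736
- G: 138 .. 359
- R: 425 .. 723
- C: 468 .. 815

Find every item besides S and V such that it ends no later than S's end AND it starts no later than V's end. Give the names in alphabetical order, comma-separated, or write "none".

Conditions: its end is no later than S's end (X.end <= 672) AND its start is no later than V's end (X.start <= 786).
C: end 815 <= 672? ✗; start 468 <= 786? ✓ → no.
D: end 202 <= 672? ✓; start 142 <= 786? ✓ → yes.
E: end 274 <= 672? ✓; start 142 <= 786? ✓ → yes.
F: end 685 <= 672? ✗; start 507 <= 786? ✓ → no.
G: end 359 <= 672? ✓; start 138 <= 786? ✓ → yes.
J: end 780 <= 672? ✗; start 409 <= 786? ✓ → no.
K: end 210 <= 672? ✓; start 173 <= 786? ✓ → yes.
N: end 736 <= 672? ✗; start 682 <= 786? ✓ → no.
Q: end 770 <= 672? ✗; start 681 <= 786? ✓ → no.
R: end 723 <= 672? ✗; start 425 <= 786? ✓ → no.
W: end 663 <= 672? ✓; start 445 <= 786? ✓ → yes.
Z: end 200 <= 672? ✓; start 99 <= 786? ✓ → yes.
Result: D, E, G, K, W, Z.

D, E, G, K, W, Z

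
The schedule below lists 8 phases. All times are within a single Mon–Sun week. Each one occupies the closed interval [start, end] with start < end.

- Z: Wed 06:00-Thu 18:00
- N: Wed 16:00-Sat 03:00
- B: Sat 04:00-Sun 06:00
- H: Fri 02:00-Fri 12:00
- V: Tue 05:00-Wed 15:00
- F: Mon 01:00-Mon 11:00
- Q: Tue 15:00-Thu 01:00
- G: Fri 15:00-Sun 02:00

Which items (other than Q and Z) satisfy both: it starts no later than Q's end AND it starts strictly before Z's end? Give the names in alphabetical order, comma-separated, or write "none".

F, N, V

Conditions: its start is no later than Q's end (X.start <= Thu 01:00) AND its start is strictly before Z's end (X.start < Thu 18:00).
B: start Sat 04:00 <= Thu 01:00? ✗; start Sat 04:00 < Thu 18:00? ✗ → no.
F: start Mon 01:00 <= Thu 01:00? ✓; start Mon 01:00 < Thu 18:00? ✓ → yes.
G: start Fri 15:00 <= Thu 01:00? ✗; start Fri 15:00 < Thu 18:00? ✗ → no.
H: start Fri 02:00 <= Thu 01:00? ✗; start Fri 02:00 < Thu 18:00? ✗ → no.
N: start Wed 16:00 <= Thu 01:00? ✓; start Wed 16:00 < Thu 18:00? ✓ → yes.
V: start Tue 05:00 <= Thu 01:00? ✓; start Tue 05:00 < Thu 18:00? ✓ → yes.
Result: F, N, V.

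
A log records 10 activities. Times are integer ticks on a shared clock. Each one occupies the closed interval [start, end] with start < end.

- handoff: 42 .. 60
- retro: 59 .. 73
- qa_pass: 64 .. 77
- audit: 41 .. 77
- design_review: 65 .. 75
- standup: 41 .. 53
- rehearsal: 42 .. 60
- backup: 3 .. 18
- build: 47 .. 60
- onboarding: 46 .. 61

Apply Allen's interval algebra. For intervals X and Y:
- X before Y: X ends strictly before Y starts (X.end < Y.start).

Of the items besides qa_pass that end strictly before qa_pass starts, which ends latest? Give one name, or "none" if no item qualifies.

Target qa_pass = [64, 77].
audit [41, 77] → finished-by → excluded.
backup [3, 18] → before → candidate.
build [47, 60] → before → candidate.
design_review [65, 75] → during → excluded.
handoff [42, 60] → before → candidate.
onboarding [46, 61] → before → candidate.
rehearsal [42, 60] → before → candidate.
retro [59, 73] → overlaps → excluded.
standup [41, 53] → before → candidate.
Among candidates, latest end is 61 → onboarding.

onboarding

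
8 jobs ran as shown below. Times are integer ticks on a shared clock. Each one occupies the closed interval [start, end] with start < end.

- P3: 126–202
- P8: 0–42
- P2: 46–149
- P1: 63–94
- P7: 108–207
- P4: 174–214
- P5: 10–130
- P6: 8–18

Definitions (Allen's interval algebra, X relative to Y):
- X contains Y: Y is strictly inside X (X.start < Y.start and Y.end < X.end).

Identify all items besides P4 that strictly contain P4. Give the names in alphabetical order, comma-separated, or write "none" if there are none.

Target P4 = [174, 214].
P1 [63, 94] → before → no.
P2 [46, 149] → before → no.
P3 [126, 202] → overlaps → no.
P5 [10, 130] → before → no.
P6 [8, 18] → before → no.
P7 [108, 207] → overlaps → no.
P8 [0, 42] → before → no.
Result: none.

none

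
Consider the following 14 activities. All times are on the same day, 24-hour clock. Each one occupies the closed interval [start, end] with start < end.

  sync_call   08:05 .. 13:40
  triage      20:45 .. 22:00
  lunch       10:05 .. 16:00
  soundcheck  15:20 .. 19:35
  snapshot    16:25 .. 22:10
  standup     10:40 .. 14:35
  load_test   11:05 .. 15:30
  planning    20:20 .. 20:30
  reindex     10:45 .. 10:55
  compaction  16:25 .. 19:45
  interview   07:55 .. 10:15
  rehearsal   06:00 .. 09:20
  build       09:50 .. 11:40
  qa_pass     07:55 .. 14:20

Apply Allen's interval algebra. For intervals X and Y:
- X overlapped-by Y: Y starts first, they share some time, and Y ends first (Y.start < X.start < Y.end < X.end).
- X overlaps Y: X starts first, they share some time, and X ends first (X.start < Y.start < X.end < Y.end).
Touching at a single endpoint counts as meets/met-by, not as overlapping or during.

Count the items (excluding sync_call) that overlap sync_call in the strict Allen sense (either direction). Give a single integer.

5

Target sync_call = [08:05, 13:40].
build [09:50, 11:40] → during → no.
compaction [16:25, 19:45] → after → no.
interview [07:55, 10:15] → overlaps → counts.
load_test [11:05, 15:30] → overlapped-by → counts.
lunch [10:05, 16:00] → overlapped-by → counts.
planning [20:20, 20:30] → after → no.
qa_pass [07:55, 14:20] → contains → no.
rehearsal [06:00, 09:20] → overlaps → counts.
reindex [10:45, 10:55] → during → no.
snapshot [16:25, 22:10] → after → no.
soundcheck [15:20, 19:35] → after → no.
standup [10:40, 14:35] → overlapped-by → counts.
triage [20:45, 22:00] → after → no.
Total: 5.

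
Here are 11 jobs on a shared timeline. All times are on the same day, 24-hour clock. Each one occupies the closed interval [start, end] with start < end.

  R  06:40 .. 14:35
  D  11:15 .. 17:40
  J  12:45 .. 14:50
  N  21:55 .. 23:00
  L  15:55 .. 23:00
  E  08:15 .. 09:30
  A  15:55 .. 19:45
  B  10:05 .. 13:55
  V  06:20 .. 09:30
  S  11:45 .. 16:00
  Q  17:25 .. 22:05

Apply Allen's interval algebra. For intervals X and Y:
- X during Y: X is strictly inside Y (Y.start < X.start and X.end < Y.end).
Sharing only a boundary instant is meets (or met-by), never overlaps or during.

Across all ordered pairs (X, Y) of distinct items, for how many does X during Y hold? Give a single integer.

Checking all 110 ordered pairs for relation 'during'; matching pairs in alphabetical order:
(B, R): B during R ✓
(E, R): E during R ✓
(J, D): J during D ✓
(J, S): J during S ✓
(Q, L): Q during L ✓
(S, D): S during D ✓
Count: 6.

6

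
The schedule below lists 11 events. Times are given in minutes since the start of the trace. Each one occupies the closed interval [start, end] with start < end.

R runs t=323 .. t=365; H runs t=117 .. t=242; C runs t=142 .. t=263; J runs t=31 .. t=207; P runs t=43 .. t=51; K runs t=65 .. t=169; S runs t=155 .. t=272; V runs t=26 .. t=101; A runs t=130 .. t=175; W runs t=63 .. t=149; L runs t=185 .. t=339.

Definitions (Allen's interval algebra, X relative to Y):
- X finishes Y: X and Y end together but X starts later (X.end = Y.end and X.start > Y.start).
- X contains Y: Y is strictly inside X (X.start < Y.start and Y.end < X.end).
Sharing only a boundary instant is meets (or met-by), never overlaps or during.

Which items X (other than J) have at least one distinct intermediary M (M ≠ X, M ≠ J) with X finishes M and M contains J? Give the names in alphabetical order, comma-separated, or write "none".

Target J = [t=31, t=207].
Intermediaries M with M contains J: none.
Union: none.

none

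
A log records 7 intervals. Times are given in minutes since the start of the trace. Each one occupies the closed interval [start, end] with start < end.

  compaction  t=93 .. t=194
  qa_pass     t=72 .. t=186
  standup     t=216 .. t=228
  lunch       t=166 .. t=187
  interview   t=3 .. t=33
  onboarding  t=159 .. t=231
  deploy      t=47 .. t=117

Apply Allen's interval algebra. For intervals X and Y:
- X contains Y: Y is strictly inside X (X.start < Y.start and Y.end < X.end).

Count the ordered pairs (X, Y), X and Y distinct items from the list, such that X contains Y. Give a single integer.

Checking all 42 ordered pairs for relation 'contains'; matching pairs in alphabetical order:
(compaction, lunch): compaction contains lunch ✓
(onboarding, lunch): onboarding contains lunch ✓
(onboarding, standup): onboarding contains standup ✓
Count: 3.

3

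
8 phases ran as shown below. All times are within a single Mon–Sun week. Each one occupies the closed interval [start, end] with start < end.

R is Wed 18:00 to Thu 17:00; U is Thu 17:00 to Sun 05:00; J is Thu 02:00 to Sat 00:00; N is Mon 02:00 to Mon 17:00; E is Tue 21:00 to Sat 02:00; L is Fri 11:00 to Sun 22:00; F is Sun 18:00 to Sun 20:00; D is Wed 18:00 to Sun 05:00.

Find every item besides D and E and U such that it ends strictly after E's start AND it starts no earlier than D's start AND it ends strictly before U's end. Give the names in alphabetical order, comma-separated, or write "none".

Conditions: its end is strictly after E's start (X.end > Tue 21:00) AND its start is no earlier than D's start (X.start >= Wed 18:00) AND its end is strictly before U's end (X.end < Sun 05:00).
F: end Sun 20:00 > Tue 21:00? ✓; start Sun 18:00 >= Wed 18:00? ✓; end Sun 20:00 < Sun 05:00? ✗ → no.
J: end Sat 00:00 > Tue 21:00? ✓; start Thu 02:00 >= Wed 18:00? ✓; end Sat 00:00 < Sun 05:00? ✓ → yes.
L: end Sun 22:00 > Tue 21:00? ✓; start Fri 11:00 >= Wed 18:00? ✓; end Sun 22:00 < Sun 05:00? ✗ → no.
N: end Mon 17:00 > Tue 21:00? ✗; start Mon 02:00 >= Wed 18:00? ✗; end Mon 17:00 < Sun 05:00? ✓ → no.
R: end Thu 17:00 > Tue 21:00? ✓; start Wed 18:00 >= Wed 18:00? ✓; end Thu 17:00 < Sun 05:00? ✓ → yes.
Result: J, R.

J, R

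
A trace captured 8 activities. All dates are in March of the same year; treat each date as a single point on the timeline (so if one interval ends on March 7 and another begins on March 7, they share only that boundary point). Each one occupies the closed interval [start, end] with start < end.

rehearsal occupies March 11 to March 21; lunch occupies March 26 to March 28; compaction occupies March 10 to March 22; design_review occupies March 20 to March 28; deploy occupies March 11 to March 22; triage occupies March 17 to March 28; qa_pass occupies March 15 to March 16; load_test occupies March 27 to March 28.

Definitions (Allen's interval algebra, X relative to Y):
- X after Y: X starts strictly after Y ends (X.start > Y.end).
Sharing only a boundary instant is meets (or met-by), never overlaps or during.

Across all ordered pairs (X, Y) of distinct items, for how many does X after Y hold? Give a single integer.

10

Checking all 56 ordered pairs for relation 'after'; matching pairs in alphabetical order:
(design_review, qa_pass): design_review after qa_pass ✓
(load_test, compaction): load_test after compaction ✓
(load_test, deploy): load_test after deploy ✓
(load_test, qa_pass): load_test after qa_pass ✓
(load_test, rehearsal): load_test after rehearsal ✓
(lunch, compaction): lunch after compaction ✓
(lunch, deploy): lunch after deploy ✓
(lunch, qa_pass): lunch after qa_pass ✓
(lunch, rehearsal): lunch after rehearsal ✓
(triage, qa_pass): triage after qa_pass ✓
Count: 10.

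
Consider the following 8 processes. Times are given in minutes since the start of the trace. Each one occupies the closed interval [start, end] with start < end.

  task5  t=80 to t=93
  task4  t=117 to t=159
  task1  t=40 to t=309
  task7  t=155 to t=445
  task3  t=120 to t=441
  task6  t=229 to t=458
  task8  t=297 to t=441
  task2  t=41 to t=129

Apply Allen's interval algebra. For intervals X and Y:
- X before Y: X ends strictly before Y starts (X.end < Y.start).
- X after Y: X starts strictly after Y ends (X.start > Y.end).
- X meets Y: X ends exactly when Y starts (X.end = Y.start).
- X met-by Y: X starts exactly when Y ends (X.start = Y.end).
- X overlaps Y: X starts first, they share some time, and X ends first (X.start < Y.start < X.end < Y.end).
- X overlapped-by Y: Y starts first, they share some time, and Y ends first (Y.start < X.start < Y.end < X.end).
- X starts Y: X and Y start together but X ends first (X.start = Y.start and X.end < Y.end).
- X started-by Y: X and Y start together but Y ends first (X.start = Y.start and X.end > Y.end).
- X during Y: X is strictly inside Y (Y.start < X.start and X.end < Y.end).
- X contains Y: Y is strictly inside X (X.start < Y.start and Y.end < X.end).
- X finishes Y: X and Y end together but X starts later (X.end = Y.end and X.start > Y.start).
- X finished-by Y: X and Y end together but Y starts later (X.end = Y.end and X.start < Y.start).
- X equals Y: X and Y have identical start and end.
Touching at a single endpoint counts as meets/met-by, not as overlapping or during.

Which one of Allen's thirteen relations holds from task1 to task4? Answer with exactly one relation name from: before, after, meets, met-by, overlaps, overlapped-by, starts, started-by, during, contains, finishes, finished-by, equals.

task1 = [t=40, t=309]; task4 = [t=117, t=159].
Compare endpoints: task1.start < task4.start, task1.start < task4.end, task1.end > task4.start, task1.end > task4.end.
That pattern is 'contains'.

contains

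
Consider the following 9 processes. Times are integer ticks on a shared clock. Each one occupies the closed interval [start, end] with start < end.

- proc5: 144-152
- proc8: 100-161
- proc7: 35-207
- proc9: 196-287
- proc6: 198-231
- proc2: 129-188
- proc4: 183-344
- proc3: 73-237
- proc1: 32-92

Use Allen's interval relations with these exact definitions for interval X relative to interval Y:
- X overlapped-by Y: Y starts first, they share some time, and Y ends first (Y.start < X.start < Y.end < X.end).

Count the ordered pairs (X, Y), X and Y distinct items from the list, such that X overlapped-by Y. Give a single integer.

Checking all 72 ordered pairs for relation 'overlapped-by'; matching pairs in alphabetical order:
(proc2, proc8): proc2 overlapped-by proc8 ✓
(proc3, proc1): proc3 overlapped-by proc1 ✓
(proc3, proc7): proc3 overlapped-by proc7 ✓
(proc4, proc2): proc4 overlapped-by proc2 ✓
(proc4, proc3): proc4 overlapped-by proc3 ✓
(proc4, proc7): proc4 overlapped-by proc7 ✓
(proc6, proc7): proc6 overlapped-by proc7 ✓
(proc7, proc1): proc7 overlapped-by proc1 ✓
(proc9, proc3): proc9 overlapped-by proc3 ✓
(proc9, proc7): proc9 overlapped-by proc7 ✓
Count: 10.

10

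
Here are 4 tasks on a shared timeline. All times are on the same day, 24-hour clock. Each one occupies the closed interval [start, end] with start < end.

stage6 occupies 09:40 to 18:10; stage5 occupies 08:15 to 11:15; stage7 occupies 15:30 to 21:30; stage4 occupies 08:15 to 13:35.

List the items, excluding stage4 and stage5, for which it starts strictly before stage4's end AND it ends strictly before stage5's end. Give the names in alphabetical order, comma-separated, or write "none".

Conditions: its start is strictly before stage4's end (X.start < 13:35) AND its end is strictly before stage5's end (X.end < 11:15).
stage6: start 09:40 < 13:35? ✓; end 18:10 < 11:15? ✗ → no.
stage7: start 15:30 < 13:35? ✗; end 21:30 < 11:15? ✗ → no.
Result: none.

none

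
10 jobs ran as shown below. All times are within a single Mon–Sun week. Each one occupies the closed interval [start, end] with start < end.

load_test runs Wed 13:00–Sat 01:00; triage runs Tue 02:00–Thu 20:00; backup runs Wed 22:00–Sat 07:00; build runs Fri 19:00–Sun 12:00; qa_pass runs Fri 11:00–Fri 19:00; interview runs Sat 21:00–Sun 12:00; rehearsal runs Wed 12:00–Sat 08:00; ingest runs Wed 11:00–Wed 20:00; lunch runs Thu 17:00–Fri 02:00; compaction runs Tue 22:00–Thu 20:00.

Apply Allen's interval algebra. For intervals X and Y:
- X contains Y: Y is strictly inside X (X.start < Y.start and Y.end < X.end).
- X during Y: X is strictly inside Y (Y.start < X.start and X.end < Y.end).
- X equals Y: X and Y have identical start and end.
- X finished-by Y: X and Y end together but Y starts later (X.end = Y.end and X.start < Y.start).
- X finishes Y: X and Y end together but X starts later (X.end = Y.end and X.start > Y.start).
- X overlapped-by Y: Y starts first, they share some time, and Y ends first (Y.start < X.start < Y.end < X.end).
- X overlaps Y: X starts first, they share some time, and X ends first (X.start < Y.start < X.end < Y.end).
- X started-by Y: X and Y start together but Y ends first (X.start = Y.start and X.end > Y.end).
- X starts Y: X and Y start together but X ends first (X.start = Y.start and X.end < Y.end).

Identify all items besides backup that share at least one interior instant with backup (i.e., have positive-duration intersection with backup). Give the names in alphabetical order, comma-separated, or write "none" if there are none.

build, compaction, load_test, lunch, qa_pass, rehearsal, triage

Target backup = [Wed 22:00, Sat 07:00].
build [Fri 19:00, Sun 12:00] → overlapped-by → yes.
compaction [Tue 22:00, Thu 20:00] → overlaps → yes.
ingest [Wed 11:00, Wed 20:00] → before → no.
interview [Sat 21:00, Sun 12:00] → after → no.
load_test [Wed 13:00, Sat 01:00] → overlaps → yes.
lunch [Thu 17:00, Fri 02:00] → during → yes.
qa_pass [Fri 11:00, Fri 19:00] → during → yes.
rehearsal [Wed 12:00, Sat 08:00] → contains → yes.
triage [Tue 02:00, Thu 20:00] → overlaps → yes.
Result: build, compaction, load_test, lunch, qa_pass, rehearsal, triage.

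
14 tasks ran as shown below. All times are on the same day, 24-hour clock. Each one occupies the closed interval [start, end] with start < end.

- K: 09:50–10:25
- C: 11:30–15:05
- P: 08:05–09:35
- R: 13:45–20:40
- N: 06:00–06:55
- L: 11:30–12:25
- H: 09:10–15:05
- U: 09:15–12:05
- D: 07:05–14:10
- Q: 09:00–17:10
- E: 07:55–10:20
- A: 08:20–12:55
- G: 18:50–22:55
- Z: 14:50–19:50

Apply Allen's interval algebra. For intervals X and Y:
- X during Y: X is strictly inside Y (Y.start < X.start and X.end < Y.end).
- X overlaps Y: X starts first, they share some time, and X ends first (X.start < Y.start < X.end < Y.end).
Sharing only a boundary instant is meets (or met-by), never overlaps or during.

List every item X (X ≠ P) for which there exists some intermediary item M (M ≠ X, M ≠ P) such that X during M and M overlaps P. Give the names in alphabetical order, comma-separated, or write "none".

Target P = [08:05, 09:35].
Intermediaries M with M overlaps P: none.
Union: none.

none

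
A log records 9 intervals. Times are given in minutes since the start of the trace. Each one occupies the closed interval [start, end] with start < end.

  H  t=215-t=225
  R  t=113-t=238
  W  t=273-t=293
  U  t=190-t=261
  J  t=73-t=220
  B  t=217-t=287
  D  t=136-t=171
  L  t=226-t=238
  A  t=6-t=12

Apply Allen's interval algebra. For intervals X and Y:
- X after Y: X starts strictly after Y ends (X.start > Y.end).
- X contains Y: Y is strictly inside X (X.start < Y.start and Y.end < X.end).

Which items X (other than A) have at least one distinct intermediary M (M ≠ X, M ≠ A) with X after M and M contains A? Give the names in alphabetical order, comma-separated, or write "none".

Target A = [t=6, t=12].
Intermediaries M with M contains A: none.
Union: none.

none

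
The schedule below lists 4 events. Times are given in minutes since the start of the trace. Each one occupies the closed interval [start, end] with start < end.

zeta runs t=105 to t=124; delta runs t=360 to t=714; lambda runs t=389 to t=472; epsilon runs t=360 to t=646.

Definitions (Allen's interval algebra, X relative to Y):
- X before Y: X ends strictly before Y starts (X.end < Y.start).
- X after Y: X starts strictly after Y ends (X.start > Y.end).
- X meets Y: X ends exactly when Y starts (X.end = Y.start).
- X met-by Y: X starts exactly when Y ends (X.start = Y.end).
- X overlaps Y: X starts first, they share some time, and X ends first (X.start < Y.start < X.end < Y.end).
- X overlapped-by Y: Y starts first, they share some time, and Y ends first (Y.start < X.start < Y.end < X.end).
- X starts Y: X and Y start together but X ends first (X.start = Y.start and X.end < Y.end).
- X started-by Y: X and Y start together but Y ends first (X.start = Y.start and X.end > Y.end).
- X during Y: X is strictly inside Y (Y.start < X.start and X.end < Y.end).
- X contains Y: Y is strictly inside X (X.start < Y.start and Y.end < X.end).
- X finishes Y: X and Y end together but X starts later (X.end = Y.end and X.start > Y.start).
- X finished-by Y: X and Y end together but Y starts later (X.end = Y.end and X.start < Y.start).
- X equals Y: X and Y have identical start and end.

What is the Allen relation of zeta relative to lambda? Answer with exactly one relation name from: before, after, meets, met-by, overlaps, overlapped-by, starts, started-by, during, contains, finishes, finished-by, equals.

before

zeta = [t=105, t=124]; lambda = [t=389, t=472].
Compare endpoints: zeta.start < lambda.start, zeta.start < lambda.end, zeta.end < lambda.start, zeta.end < lambda.end.
That pattern is 'before'.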